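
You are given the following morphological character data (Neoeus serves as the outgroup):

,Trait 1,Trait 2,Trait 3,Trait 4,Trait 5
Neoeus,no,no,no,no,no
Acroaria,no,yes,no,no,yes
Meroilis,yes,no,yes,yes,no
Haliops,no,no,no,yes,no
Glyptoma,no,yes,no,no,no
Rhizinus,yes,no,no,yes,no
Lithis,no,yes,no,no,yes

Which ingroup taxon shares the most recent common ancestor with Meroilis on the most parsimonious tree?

Rhizinus

The outgroup has state 'no' for every character, so 'yes' is the derived state throughout.
Trait 1 (derived state 'yes') is shared by Meroilis and Rhizinus — a synapomorphy uniting that clade.
Only Acroaria, Glyptoma, and Lithis show the derived state 'yes' for Trait 2, supporting them as a clade.
Trait 3: derived state 'yes' in Meroilis only — an autapomorphy, so it tells us nothing about relationships among taxa.
Only Haliops, Meroilis, and Rhizinus show the derived state 'yes' for Trait 4, supporting them as a clade.
Trait 5: derived state 'yes' in Acroaria and Lithis only — synapomorphy for {Acroaria, Lithis}.
Most parsimonious ingroup topology: (((Acroaria,Lithis),Glyptoma),((Meroilis,Rhizinus),Haliops)).
Meroilis and Rhizinus form a cherry on this tree, so they are sister taxa.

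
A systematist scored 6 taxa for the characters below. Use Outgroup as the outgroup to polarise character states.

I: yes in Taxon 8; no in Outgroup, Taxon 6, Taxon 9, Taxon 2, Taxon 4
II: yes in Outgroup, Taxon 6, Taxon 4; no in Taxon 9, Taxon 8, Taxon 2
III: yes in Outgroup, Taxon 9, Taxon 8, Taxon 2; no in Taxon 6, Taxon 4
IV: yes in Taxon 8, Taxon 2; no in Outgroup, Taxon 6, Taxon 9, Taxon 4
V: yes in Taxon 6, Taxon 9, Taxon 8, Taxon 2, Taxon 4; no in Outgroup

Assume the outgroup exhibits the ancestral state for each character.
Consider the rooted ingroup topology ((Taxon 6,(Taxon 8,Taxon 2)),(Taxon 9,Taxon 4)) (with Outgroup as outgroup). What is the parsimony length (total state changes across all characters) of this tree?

7

Map each character onto ((Taxon 6,(Taxon 8,Taxon 2)),(Taxon 9,Taxon 4)) (rooted by Outgroup) and count the minimum state changes it requires (Fitch parsimony):
I: 1; II: 2; III: 2; IV: 1; V: 1.
Total tree length = 7.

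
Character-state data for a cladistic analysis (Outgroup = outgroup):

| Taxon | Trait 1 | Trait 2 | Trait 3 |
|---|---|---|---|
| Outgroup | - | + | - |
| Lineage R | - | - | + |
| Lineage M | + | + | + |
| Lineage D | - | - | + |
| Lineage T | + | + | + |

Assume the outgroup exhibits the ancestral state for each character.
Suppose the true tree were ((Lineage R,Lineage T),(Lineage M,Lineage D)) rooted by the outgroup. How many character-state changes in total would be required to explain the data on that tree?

5

Map each character onto ((Lineage R,Lineage T),(Lineage M,Lineage D)) (rooted by Outgroup) and count the minimum state changes it requires (Fitch parsimony):
Trait 1: 2; Trait 2: 2; Trait 3: 1.
Total tree length = 5.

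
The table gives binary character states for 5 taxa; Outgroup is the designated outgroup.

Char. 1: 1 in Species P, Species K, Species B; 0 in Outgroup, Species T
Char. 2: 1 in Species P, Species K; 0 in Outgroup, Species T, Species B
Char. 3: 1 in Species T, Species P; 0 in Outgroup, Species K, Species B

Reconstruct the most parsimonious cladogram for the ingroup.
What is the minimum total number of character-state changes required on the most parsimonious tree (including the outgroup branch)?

The outgroup has state '0' for every character, so '1' is the derived state throughout.
Only Species B, Species K, and Species P show the derived state '1' for Char. 1, supporting them as a clade.
Char. 2 (derived state '1') is shared by Species K and Species P — a synapomorphy uniting that clade.
Char. 3 (state '1') occurs in Species P and Species T but conflicts with the nesting implied by the other characters — most parsimoniously interpreted as homoplasy.
Most parsimonious ingroup topology: (Species T,((Species P,Species K),Species B)).
Changes per character on this tree: Char. 1: 1; Char. 2: 1; Char. 3: 2.
Total = 4.

4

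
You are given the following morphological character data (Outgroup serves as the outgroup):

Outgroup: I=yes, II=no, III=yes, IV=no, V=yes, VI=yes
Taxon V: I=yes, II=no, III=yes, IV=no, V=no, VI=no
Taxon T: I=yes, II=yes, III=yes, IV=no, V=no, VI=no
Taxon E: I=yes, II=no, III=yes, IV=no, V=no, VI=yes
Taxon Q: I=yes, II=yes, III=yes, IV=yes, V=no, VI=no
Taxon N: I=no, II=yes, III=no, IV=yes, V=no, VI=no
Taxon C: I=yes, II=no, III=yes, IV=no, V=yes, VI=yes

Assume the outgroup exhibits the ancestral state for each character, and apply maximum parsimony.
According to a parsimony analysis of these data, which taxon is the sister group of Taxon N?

Character polarity is set by the outgroup: the derived state is whichever differs from the outgroup's state, so for I, III, V, VI the derived state is 'no', and for the remaining characters it is 'yes'.
I (derived state 'no') is unique to Taxon N (autapomorphy; uninformative for grouping).
II: derived state 'yes' in Taxon N, Taxon Q, and Taxon T only — synapomorphy for {Taxon N, Taxon Q, Taxon T}.
III (derived state 'no') is unique to Taxon N (autapomorphy; uninformative for grouping).
IV (derived state 'yes') is shared by Taxon N and Taxon Q — a synapomorphy uniting that clade.
Only Taxon E, Taxon N, Taxon Q, Taxon T, and Taxon V show the derived state 'no' for V, supporting them as a clade.
Only Taxon N, Taxon Q, Taxon T, and Taxon V show the derived state 'no' for VI, supporting them as a clade.
Most parsimonious ingroup topology: (((Taxon V,(Taxon T,(Taxon Q,Taxon N))),Taxon E),Taxon C).
Taxon N and Taxon Q form a cherry on this tree, so they are sister taxa.

Taxon Q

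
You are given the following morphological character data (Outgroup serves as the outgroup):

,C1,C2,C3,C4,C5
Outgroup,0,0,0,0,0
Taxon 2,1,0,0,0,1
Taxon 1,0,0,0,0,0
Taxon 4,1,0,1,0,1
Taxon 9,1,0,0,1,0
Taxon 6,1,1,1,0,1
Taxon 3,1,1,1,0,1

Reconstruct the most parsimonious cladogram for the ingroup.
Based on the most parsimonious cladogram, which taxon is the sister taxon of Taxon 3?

The outgroup has state '0' for every character, so '1' is the derived state throughout.
Only Taxon 2, Taxon 3, Taxon 4, Taxon 6, and Taxon 9 show the derived state '1' for C1, supporting them as a clade.
C2 (derived state '1') is shared by Taxon 3 and Taxon 6 — a synapomorphy uniting that clade.
C3 (derived state '1') is shared by Taxon 3, Taxon 4, and Taxon 6 — a synapomorphy uniting that clade.
C4 (derived state '1') is unique to Taxon 9 (autapomorphy; uninformative for grouping).
Only Taxon 2, Taxon 3, Taxon 4, and Taxon 6 show the derived state '1' for C5, supporting them as a clade.
Most parsimonious ingroup topology: (((Taxon 2,(Taxon 4,(Taxon 6,Taxon 3))),Taxon 9),Taxon 1).
Taxon 3 and Taxon 6 form a cherry on this tree, so they are sister taxa.

Taxon 6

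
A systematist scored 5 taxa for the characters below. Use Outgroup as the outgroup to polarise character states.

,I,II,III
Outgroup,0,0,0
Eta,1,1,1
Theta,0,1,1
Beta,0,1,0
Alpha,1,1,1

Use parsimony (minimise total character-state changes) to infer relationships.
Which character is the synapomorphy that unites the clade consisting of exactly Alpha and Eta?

I

The outgroup has state '0' for every character, so '1' is the derived state throughout.
Only Alpha and Eta show the derived state '1' for I, supporting them as a clade.
All ingroup taxa share the derived state '1' for II; it defines the ingroup but does not resolve relationships within it.
III: derived state '1' in Alpha, Eta, and Theta only — synapomorphy for {Alpha, Eta, Theta}.
Most parsimonious ingroup topology: (((Eta,Alpha),Theta),Beta).
The clade {Alpha, Eta} is supported by I: its derived state '1' occurs in exactly those taxa and in no other taxon (including the outgroup).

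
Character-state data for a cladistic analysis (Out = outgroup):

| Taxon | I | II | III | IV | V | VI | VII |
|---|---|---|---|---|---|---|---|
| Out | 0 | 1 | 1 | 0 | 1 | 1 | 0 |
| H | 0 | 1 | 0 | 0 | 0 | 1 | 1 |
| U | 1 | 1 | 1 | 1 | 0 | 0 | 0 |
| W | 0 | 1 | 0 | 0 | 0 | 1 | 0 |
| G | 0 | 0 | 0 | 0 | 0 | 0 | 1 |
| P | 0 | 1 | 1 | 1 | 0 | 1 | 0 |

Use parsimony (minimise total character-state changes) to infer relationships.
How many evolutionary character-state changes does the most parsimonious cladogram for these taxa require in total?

Character polarity is set by the outgroup: the derived state is whichever differs from the outgroup's state, so for II, III, V, VI the derived state is '0', and for the remaining characters it is '1'.
I: derived state '1' in U only — an autapomorphy, so it tells us nothing about relationships among taxa.
II: derived state '0' in G only — an autapomorphy, so it tells us nothing about relationships among taxa.
III (derived state '0') is shared by G, H, and W — a synapomorphy uniting that clade.
IV: derived state '1' in P and U only — synapomorphy for {P, U}.
V (derived state '0') is shared by all ingroup taxa — unites the whole ingroup.
VI groups G and U, which is incompatible with the clades supported by the remaining characters; treating it as convergent (homoplasy) costs fewer steps than any alternative tree.
Only G and H show the derived state '1' for VII, supporting them as a clade.
Most parsimonious ingroup topology: (((H,G),W),(U,P)).
Changes per character on this tree: I: 1; II: 1; III: 1; IV: 1; V: 1; VI: 2; VII: 1.
Total = 8.

8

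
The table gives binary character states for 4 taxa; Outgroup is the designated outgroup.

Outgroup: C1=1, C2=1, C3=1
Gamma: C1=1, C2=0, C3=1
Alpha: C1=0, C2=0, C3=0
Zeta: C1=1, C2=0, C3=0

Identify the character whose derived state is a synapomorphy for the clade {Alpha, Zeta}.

The outgroup has state '1' for every character, so '0' is the derived state throughout.
C1: derived state '0' in Alpha only — an autapomorphy, so it tells us nothing about relationships among taxa.
C2 (derived state '0') is shared by all ingroup taxa — unites the whole ingroup.
Only Alpha and Zeta show the derived state '0' for C3, supporting them as a clade.
Most parsimonious ingroup topology: (Gamma,(Alpha,Zeta)).
The clade {Alpha, Zeta} is supported by C3: its derived state '0' occurs in exactly those taxa and in no other taxon (including the outgroup).

C3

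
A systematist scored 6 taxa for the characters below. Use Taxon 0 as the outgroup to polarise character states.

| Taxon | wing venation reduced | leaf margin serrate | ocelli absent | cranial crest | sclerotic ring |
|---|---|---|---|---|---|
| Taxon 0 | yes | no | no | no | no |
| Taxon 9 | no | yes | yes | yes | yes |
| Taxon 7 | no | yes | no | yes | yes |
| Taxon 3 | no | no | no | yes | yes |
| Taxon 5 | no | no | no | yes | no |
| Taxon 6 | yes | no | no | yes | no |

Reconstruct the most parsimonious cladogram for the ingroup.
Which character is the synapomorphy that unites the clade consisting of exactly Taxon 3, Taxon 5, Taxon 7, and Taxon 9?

wing venation reduced

Character polarity is set by the outgroup: the derived state is whichever differs from the outgroup's state, so for wing venation reduced the derived state is 'no', and for the remaining characters it is 'yes'.
Only Taxon 3, Taxon 5, Taxon 7, and Taxon 9 show the derived state 'no' for wing venation reduced, supporting them as a clade.
Only Taxon 7 and Taxon 9 show the derived state 'yes' for leaf margin serrate, supporting them as a clade.
ocelli absent: derived state 'yes' in Taxon 9 only — an autapomorphy, so it tells us nothing about relationships among taxa.
cranial crest (derived state 'yes') is shared by all ingroup taxa — unites the whole ingroup.
sclerotic ring: derived state 'yes' in Taxon 3, Taxon 7, and Taxon 9 only — synapomorphy for {Taxon 3, Taxon 7, Taxon 9}.
Most parsimonious ingroup topology: ((((Taxon 9,Taxon 7),Taxon 3),Taxon 5),Taxon 6).
The clade {Taxon 3, Taxon 5, Taxon 7, Taxon 9} is supported by wing venation reduced: its derived state 'no' occurs in exactly those taxa and in no other taxon (including the outgroup).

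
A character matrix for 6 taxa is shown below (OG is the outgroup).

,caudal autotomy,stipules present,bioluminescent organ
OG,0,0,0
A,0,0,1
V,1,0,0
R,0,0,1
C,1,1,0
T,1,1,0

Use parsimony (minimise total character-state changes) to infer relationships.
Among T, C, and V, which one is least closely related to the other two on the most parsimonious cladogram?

V

The outgroup has state '0' for every character, so '1' is the derived state throughout.
caudal autotomy (derived state '1') is shared by C, T, and V — a synapomorphy uniting that clade.
Only C and T show the derived state '1' for stipules present, supporting them as a clade.
bioluminescent organ: derived state '1' in A and R only — synapomorphy for {A, R}.
Most parsimonious ingroup topology: ((A,R),(V,(C,T))).
C and T share a more recent common ancestor with each other than either does with V, so V is the least closely related of the three.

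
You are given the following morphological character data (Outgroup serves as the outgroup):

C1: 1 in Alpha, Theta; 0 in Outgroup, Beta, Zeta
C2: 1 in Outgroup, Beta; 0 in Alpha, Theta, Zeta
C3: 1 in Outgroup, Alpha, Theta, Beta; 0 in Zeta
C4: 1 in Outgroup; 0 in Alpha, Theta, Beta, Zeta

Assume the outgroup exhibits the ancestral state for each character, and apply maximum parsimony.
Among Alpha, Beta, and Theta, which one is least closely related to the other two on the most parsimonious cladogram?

Beta

Character polarity is set by the outgroup: the derived state is whichever differs from the outgroup's state, so for C2, C3, C4 the derived state is '0', and for the remaining characters it is '1'.
Only Alpha and Theta show the derived state '1' for C1, supporting them as a clade.
Only Alpha, Theta, and Zeta show the derived state '0' for C2, supporting them as a clade.
C3 (derived state '0') is unique to Zeta (autapomorphy; uninformative for grouping).
C4 (derived state '0') is shared by all ingroup taxa — unites the whole ingroup.
Most parsimonious ingroup topology: (((Alpha,Theta),Zeta),Beta).
Theta and Alpha share a more recent common ancestor with each other than either does with Beta, so Beta is the least closely related of the three.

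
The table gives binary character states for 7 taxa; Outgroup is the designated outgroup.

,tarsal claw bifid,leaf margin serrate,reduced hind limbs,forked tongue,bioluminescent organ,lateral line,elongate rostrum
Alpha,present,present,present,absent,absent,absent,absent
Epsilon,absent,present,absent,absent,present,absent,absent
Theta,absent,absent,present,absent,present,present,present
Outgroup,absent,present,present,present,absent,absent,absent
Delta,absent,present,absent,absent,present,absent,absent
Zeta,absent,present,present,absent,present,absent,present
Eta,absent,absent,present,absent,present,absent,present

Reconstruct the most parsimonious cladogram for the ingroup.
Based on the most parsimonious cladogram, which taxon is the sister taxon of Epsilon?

Delta

Character polarity is set by the outgroup: the derived state is whichever differs from the outgroup's state, so for leaf margin serrate, reduced hind limbs, forked tongue the derived state is 'absent', and for the remaining characters it is 'present'.
tarsal claw bifid: derived state 'present' in Alpha only — an autapomorphy, so it tells us nothing about relationships among taxa.
leaf margin serrate (derived state 'absent') is shared by Eta and Theta — a synapomorphy uniting that clade.
reduced hind limbs (derived state 'absent') is shared by Delta and Epsilon — a synapomorphy uniting that clade.
All ingroup taxa share the derived state 'absent' for forked tongue; it defines the ingroup but does not resolve relationships within it.
bioluminescent organ: derived state 'present' in Delta, Epsilon, Eta, Theta, and Zeta only — synapomorphy for {Delta, Epsilon, Eta, Theta, Zeta}.
lateral line: derived state 'present' in Theta only — an autapomorphy, so it tells us nothing about relationships among taxa.
Only Eta, Theta, and Zeta show the derived state 'present' for elongate rostrum, supporting them as a clade.
Most parsimonious ingroup topology: (((Delta,Epsilon),(Zeta,(Eta,Theta))),Alpha).
Epsilon and Delta form a cherry on this tree, so they are sister taxa.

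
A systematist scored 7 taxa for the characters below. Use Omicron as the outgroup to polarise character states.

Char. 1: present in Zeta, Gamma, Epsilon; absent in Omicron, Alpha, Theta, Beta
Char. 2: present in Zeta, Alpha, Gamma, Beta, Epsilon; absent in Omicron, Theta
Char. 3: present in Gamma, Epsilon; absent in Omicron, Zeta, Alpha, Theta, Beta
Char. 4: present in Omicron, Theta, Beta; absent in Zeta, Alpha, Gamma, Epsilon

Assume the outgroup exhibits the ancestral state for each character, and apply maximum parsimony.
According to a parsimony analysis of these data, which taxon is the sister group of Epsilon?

Character polarity is set by the outgroup: the derived state is whichever differs from the outgroup's state, so for Char. 4 the derived state is 'absent', and for the remaining characters it is 'present'.
Only Epsilon, Gamma, and Zeta show the derived state 'present' for Char. 1, supporting them as a clade.
Char. 2: derived state 'present' in Alpha, Beta, Epsilon, Gamma, and Zeta only — synapomorphy for {Alpha, Beta, Epsilon, Gamma, Zeta}.
Only Epsilon and Gamma show the derived state 'present' for Char. 3, supporting them as a clade.
Only Alpha, Epsilon, Gamma, and Zeta show the derived state 'absent' for Char. 4, supporting them as a clade.
Most parsimonious ingroup topology: ((((Zeta,(Gamma,Epsilon)),Alpha),Beta),Theta).
Epsilon and Gamma form a cherry on this tree, so they are sister taxa.

Gamma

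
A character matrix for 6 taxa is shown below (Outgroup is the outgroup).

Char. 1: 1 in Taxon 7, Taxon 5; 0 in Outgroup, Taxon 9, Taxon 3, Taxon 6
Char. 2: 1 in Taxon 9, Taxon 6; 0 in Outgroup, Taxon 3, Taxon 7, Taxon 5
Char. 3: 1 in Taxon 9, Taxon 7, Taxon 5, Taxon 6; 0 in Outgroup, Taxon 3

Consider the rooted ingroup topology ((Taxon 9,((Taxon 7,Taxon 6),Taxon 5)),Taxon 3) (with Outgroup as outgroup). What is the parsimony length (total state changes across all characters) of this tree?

5

Map each character onto ((Taxon 9,((Taxon 7,Taxon 6),Taxon 5)),Taxon 3) (rooted by Outgroup) and count the minimum state changes it requires (Fitch parsimony):
Char. 1: 2; Char. 2: 2; Char. 3: 1.
Total tree length = 5.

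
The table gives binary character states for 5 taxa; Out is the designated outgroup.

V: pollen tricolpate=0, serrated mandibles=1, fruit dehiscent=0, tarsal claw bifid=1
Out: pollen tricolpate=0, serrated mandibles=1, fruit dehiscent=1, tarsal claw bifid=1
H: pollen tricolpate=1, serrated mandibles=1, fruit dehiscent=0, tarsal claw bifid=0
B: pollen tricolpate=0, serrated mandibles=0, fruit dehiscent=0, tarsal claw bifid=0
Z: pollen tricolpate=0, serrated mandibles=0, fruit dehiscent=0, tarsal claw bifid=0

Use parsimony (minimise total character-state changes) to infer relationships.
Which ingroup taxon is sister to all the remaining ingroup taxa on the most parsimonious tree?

Character polarity is set by the outgroup: the derived state is whichever differs from the outgroup's state, so for serrated mandibles, fruit dehiscent, tarsal claw bifid the derived state is '0', and for the remaining characters it is '1'.
pollen tricolpate: derived state '1' in H only — an autapomorphy, so it tells us nothing about relationships among taxa.
Only B and Z show the derived state '0' for serrated mandibles, supporting them as a clade.
fruit dehiscent (derived state '0') is shared by all ingroup taxa — unites the whole ingroup.
tarsal claw bifid: derived state '0' in B, H, and Z only — synapomorphy for {B, H, Z}.
Most parsimonious ingroup topology: (((B,Z),H),V).
V is sister to the clade containing all other ingroup taxa, so it is the earliest-diverging (most basal) ingroup lineage.

V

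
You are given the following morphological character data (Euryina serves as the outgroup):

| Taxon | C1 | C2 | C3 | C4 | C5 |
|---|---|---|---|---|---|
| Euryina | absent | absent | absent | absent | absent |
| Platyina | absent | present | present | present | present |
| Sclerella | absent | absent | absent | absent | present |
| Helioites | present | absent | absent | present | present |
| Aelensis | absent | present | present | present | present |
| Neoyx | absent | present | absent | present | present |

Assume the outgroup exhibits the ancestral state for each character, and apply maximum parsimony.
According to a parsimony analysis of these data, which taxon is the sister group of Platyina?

The outgroup has state 'absent' for every character, so 'present' is the derived state throughout.
C1: derived state 'present' in Helioites only — an autapomorphy, so it tells us nothing about relationships among taxa.
C2 (derived state 'present') is shared by Aelensis, Neoyx, and Platyina — a synapomorphy uniting that clade.
C3 (derived state 'present') is shared by Aelensis and Platyina — a synapomorphy uniting that clade.
Only Aelensis, Helioites, Neoyx, and Platyina show the derived state 'present' for C4, supporting them as a clade.
All ingroup taxa share the derived state 'present' for C5; it defines the ingroup but does not resolve relationships within it.
Most parsimonious ingroup topology: ((((Platyina,Aelensis),Neoyx),Helioites),Sclerella).
Platyina and Aelensis form a cherry on this tree, so they are sister taxa.

Aelensis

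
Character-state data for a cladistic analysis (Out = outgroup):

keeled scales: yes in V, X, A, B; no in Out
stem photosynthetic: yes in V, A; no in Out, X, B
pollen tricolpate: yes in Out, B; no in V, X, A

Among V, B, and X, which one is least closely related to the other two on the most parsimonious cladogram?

Character polarity is set by the outgroup: the derived state is whichever differs from the outgroup's state, so for pollen tricolpate the derived state is 'no', and for the remaining characters it is 'yes'.
All ingroup taxa share the derived state 'yes' for keeled scales; it defines the ingroup but does not resolve relationships within it.
stem photosynthetic: derived state 'yes' in A and V only — synapomorphy for {A, V}.
Only A, V, and X show the derived state 'no' for pollen tricolpate, supporting them as a clade.
Most parsimonious ingroup topology: (((V,A),X),B).
V and X share a more recent common ancestor with each other than either does with B, so B is the least closely related of the three.

B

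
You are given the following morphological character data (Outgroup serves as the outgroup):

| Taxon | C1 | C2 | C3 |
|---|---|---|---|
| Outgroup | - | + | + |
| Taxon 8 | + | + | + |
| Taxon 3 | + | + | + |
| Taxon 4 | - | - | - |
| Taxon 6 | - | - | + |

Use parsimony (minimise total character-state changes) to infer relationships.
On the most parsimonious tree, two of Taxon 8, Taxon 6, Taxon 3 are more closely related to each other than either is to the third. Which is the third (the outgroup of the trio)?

Taxon 6

Character polarity is set by the outgroup: the derived state is whichever differs from the outgroup's state, so for C2, C3 the derived state is '-', and for the remaining characters it is '+'.
C1 (derived state '+') is shared by Taxon 3 and Taxon 8 — a synapomorphy uniting that clade.
C2: derived state '-' in Taxon 4 and Taxon 6 only — synapomorphy for {Taxon 4, Taxon 6}.
C3 (derived state '-') is unique to Taxon 4 (autapomorphy; uninformative for grouping).
Most parsimonious ingroup topology: ((Taxon 8,Taxon 3),(Taxon 4,Taxon 6)).
Taxon 3 and Taxon 8 share a more recent common ancestor with each other than either does with Taxon 6, so Taxon 6 is the least closely related of the three.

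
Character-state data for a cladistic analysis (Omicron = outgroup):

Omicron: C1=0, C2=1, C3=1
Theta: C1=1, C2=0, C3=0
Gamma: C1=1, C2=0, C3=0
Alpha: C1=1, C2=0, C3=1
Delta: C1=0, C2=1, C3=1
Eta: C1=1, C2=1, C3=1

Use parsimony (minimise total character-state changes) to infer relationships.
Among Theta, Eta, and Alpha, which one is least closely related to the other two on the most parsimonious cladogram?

Character polarity is set by the outgroup: the derived state is whichever differs from the outgroup's state, so for C2, C3 the derived state is '0', and for the remaining characters it is '1'.
C1 (derived state '1') is shared by Alpha, Eta, Gamma, and Theta — a synapomorphy uniting that clade.
C2: derived state '0' in Alpha, Gamma, and Theta only — synapomorphy for {Alpha, Gamma, Theta}.
C3: derived state '0' in Gamma and Theta only — synapomorphy for {Gamma, Theta}.
Most parsimonious ingroup topology: ((((Theta,Gamma),Alpha),Eta),Delta).
Alpha and Theta share a more recent common ancestor with each other than either does with Eta, so Eta is the least closely related of the three.

Eta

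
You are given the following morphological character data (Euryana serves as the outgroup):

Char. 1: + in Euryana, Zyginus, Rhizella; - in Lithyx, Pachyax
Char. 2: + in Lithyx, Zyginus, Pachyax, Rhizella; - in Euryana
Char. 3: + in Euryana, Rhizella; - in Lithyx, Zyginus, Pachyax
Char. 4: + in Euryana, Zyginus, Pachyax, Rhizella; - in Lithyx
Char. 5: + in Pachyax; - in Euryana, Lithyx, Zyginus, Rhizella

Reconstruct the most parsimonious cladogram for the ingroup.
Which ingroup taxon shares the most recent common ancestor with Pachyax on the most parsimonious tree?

Lithyx

Character polarity is set by the outgroup: the derived state is whichever differs from the outgroup's state, so for Char. 1, Char. 3, Char. 4 the derived state is '-', and for the remaining characters it is '+'.
Only Lithyx and Pachyax show the derived state '-' for Char. 1, supporting them as a clade.
Char. 2 (derived state '+') is shared by all ingroup taxa — unites the whole ingroup.
Only Lithyx, Pachyax, and Zyginus show the derived state '-' for Char. 3, supporting them as a clade.
Char. 4 (derived state '-') is unique to Lithyx (autapomorphy; uninformative for grouping).
Char. 5 (derived state '+') is unique to Pachyax (autapomorphy; uninformative for grouping).
Most parsimonious ingroup topology: (((Lithyx,Pachyax),Zyginus),Rhizella).
Pachyax and Lithyx form a cherry on this tree, so they are sister taxa.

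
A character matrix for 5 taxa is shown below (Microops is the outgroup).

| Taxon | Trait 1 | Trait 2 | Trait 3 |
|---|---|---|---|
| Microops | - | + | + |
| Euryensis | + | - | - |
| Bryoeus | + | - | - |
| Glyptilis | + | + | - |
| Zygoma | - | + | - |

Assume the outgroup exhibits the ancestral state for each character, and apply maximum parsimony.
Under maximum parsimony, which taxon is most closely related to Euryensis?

Character polarity is set by the outgroup: the derived state is whichever differs from the outgroup's state, so for Trait 2, Trait 3 the derived state is '-', and for the remaining characters it is '+'.
Trait 1: derived state '+' in Bryoeus, Euryensis, and Glyptilis only — synapomorphy for {Bryoeus, Euryensis, Glyptilis}.
Trait 2: derived state '-' in Bryoeus and Euryensis only — synapomorphy for {Bryoeus, Euryensis}.
Trait 3 (derived state '-') is shared by all ingroup taxa — unites the whole ingroup.
Most parsimonious ingroup topology: (((Euryensis,Bryoeus),Glyptilis),Zygoma).
Euryensis and Bryoeus form a cherry on this tree, so they are sister taxa.

Bryoeus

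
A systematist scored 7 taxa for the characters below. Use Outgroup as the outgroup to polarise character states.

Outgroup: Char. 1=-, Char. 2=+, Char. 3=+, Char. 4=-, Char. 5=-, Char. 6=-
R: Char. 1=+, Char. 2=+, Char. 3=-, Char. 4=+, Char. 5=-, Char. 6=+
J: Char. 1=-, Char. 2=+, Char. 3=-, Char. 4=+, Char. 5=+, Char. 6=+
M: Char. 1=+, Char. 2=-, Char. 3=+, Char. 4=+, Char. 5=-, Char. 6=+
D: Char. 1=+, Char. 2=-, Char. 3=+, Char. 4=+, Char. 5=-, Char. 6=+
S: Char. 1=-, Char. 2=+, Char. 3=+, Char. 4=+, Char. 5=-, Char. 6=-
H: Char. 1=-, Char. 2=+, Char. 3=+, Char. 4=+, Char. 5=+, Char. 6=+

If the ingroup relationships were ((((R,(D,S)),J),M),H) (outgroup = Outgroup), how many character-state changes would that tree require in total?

Map each character onto ((((R,(D,S)),J),M),H) (rooted by Outgroup) and count the minimum state changes it requires (Fitch parsimony):
Char. 1: 3; Char. 2: 2; Char. 3: 2; Char. 4: 1; Char. 5: 2; Char. 6: 2.
Total tree length = 12.

12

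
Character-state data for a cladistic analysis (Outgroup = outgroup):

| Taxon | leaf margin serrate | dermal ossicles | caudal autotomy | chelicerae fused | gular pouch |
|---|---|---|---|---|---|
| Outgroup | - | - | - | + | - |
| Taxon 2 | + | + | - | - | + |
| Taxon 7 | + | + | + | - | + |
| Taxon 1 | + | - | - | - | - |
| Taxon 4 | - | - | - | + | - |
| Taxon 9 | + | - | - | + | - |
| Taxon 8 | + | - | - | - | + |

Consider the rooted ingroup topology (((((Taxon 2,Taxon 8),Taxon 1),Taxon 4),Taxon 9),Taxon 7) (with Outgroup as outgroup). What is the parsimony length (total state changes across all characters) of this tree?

9

Map each character onto (((((Taxon 2,Taxon 8),Taxon 1),Taxon 4),Taxon 9),Taxon 7) (rooted by Outgroup) and count the minimum state changes it requires (Fitch parsimony):
leaf margin serrate: 2; dermal ossicles: 2; caudal autotomy: 1; chelicerae fused: 2; gular pouch: 2.
Total tree length = 9.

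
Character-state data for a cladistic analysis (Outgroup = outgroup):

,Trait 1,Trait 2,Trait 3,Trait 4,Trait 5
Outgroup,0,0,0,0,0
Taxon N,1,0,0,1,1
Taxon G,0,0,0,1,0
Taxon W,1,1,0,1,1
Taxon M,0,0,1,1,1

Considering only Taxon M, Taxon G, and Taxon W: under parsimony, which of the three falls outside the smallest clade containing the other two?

Taxon G

The outgroup has state '0' for every character, so '1' is the derived state throughout.
Only Taxon N and Taxon W show the derived state '1' for Trait 1, supporting them as a clade.
Trait 2: derived state '1' in Taxon W only — an autapomorphy, so it tells us nothing about relationships among taxa.
Trait 3 (derived state '1') is unique to Taxon M (autapomorphy; uninformative for grouping).
Trait 4 (derived state '1') is shared by all ingroup taxa — unites the whole ingroup.
Trait 5 (derived state '1') is shared by Taxon M, Taxon N, and Taxon W — a synapomorphy uniting that clade.
Most parsimonious ingroup topology: ((Taxon M,(Taxon N,Taxon W)),Taxon G).
Taxon W and Taxon M share a more recent common ancestor with each other than either does with Taxon G, so Taxon G is the least closely related of the three.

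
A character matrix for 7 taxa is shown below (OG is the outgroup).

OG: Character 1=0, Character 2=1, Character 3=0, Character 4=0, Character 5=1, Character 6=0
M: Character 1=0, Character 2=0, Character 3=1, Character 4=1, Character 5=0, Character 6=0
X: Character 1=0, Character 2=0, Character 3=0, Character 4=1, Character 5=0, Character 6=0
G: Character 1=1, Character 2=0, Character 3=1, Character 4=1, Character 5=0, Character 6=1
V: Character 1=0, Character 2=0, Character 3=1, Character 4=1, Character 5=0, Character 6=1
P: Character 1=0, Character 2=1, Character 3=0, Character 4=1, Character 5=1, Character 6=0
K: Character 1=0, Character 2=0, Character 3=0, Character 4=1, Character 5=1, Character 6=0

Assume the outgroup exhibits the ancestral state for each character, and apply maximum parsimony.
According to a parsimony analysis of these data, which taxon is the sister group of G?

Character polarity is set by the outgroup: the derived state is whichever differs from the outgroup's state, so for Character 2, Character 5 the derived state is '0', and for the remaining characters it is '1'.
Character 1: derived state '1' in G only — an autapomorphy, so it tells us nothing about relationships among taxa.
Only G, K, M, V, and X show the derived state '0' for Character 2, supporting them as a clade.
Only G, M, and V show the derived state '1' for Character 3, supporting them as a clade.
Character 4 (derived state '1') is shared by all ingroup taxa — unites the whole ingroup.
Only G, M, V, and X show the derived state '0' for Character 5, supporting them as a clade.
Character 6: derived state '1' in G and V only — synapomorphy for {G, V}.
Most parsimonious ingroup topology: ((((M,(G,V)),X),K),P).
G and V form a cherry on this tree, so they are sister taxa.

V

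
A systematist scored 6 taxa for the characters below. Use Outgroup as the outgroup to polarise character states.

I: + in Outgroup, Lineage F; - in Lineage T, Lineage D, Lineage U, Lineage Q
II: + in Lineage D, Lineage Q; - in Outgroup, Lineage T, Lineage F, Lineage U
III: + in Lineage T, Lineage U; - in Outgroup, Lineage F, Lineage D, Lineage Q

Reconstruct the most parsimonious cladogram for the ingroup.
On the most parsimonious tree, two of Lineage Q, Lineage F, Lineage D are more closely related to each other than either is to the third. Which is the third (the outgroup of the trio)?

Lineage F

Character polarity is set by the outgroup: the derived state is whichever differs from the outgroup's state, so for I the derived state is '-', and for the remaining characters it is '+'.
I: derived state '-' in Lineage D, Lineage Q, Lineage T, and Lineage U only — synapomorphy for {Lineage D, Lineage Q, Lineage T, Lineage U}.
Only Lineage D and Lineage Q show the derived state '+' for II, supporting them as a clade.
III: derived state '+' in Lineage T and Lineage U only — synapomorphy for {Lineage T, Lineage U}.
Most parsimonious ingroup topology: (((Lineage T,Lineage U),(Lineage D,Lineage Q)),Lineage F).
Lineage D and Lineage Q share a more recent common ancestor with each other than either does with Lineage F, so Lineage F is the least closely related of the three.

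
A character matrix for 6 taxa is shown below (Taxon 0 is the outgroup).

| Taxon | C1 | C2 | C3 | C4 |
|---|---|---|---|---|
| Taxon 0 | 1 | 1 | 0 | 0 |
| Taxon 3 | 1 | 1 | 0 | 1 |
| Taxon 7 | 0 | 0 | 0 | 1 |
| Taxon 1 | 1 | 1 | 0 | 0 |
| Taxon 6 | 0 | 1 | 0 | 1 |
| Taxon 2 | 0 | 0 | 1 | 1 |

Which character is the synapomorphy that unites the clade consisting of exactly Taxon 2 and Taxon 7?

Character polarity is set by the outgroup: the derived state is whichever differs from the outgroup's state, so for C1, C2 the derived state is '0', and for the remaining characters it is '1'.
Only Taxon 2, Taxon 6, and Taxon 7 show the derived state '0' for C1, supporting them as a clade.
Only Taxon 2 and Taxon 7 show the derived state '0' for C2, supporting them as a clade.
C3 (derived state '1') is unique to Taxon 2 (autapomorphy; uninformative for grouping).
Only Taxon 2, Taxon 3, Taxon 6, and Taxon 7 show the derived state '1' for C4, supporting them as a clade.
Most parsimonious ingroup topology: ((Taxon 3,((Taxon 7,Taxon 2),Taxon 6)),Taxon 1).
The clade {Taxon 2, Taxon 7} is supported by C2: its derived state '0' occurs in exactly those taxa and in no other taxon (including the outgroup).

C2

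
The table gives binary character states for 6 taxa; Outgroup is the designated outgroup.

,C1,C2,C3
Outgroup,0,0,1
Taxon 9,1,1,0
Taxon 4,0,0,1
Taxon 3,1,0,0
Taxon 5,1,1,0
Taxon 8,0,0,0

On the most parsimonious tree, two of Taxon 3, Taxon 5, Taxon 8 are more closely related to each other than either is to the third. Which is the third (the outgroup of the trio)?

Character polarity is set by the outgroup: the derived state is whichever differs from the outgroup's state, so for C3 the derived state is '0', and for the remaining characters it is '1'.
Only Taxon 3, Taxon 5, and Taxon 9 show the derived state '1' for C1, supporting them as a clade.
Only Taxon 5 and Taxon 9 show the derived state '1' for C2, supporting them as a clade.
C3 (derived state '0') is shared by Taxon 3, Taxon 5, Taxon 8, and Taxon 9 — a synapomorphy uniting that clade.
Most parsimonious ingroup topology: ((((Taxon 9,Taxon 5),Taxon 3),Taxon 8),Taxon 4).
Taxon 5 and Taxon 3 share a more recent common ancestor with each other than either does with Taxon 8, so Taxon 8 is the least closely related of the three.

Taxon 8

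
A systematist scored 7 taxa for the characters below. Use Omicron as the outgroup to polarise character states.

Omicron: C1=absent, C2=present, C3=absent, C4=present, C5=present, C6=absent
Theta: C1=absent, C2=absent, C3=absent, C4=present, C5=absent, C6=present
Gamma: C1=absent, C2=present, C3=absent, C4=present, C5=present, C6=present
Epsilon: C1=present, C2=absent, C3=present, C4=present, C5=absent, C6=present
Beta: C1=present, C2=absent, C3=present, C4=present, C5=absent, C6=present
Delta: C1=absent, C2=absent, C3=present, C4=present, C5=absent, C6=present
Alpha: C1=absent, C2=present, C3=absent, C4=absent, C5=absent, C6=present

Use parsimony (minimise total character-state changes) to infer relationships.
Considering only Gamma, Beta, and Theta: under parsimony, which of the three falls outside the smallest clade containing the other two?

Gamma

Character polarity is set by the outgroup: the derived state is whichever differs from the outgroup's state, so for C2, C4, C5 the derived state is 'absent', and for the remaining characters it is 'present'.
C1: derived state 'present' in Beta and Epsilon only — synapomorphy for {Beta, Epsilon}.
C2: derived state 'absent' in Beta, Delta, Epsilon, and Theta only — synapomorphy for {Beta, Delta, Epsilon, Theta}.
Only Beta, Delta, and Epsilon show the derived state 'present' for C3, supporting them as a clade.
C4 (derived state 'absent') is unique to Alpha (autapomorphy; uninformative for grouping).
Only Alpha, Beta, Delta, Epsilon, and Theta show the derived state 'absent' for C5, supporting them as a clade.
All ingroup taxa share the derived state 'present' for C6; it defines the ingroup but does not resolve relationships within it.
Most parsimonious ingroup topology: (((Theta,((Epsilon,Beta),Delta)),Alpha),Gamma).
Beta and Theta share a more recent common ancestor with each other than either does with Gamma, so Gamma is the least closely related of the three.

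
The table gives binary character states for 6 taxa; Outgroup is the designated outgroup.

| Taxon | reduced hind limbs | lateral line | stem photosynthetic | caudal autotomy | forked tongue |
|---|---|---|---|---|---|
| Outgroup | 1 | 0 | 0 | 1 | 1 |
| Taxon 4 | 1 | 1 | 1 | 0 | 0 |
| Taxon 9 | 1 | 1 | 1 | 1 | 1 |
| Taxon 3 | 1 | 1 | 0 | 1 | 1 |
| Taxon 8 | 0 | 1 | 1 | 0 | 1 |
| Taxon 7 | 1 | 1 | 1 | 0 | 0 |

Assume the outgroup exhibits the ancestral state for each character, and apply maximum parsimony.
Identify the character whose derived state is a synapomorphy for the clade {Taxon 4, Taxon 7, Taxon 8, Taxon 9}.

Character polarity is set by the outgroup: the derived state is whichever differs from the outgroup's state, so for reduced hind limbs, caudal autotomy, forked tongue the derived state is '0', and for the remaining characters it is '1'.
reduced hind limbs (derived state '0') is unique to Taxon 8 (autapomorphy; uninformative for grouping).
All ingroup taxa share the derived state '1' for lateral line; it defines the ingroup but does not resolve relationships within it.
stem photosynthetic: derived state '1' in Taxon 4, Taxon 7, Taxon 8, and Taxon 9 only — synapomorphy for {Taxon 4, Taxon 7, Taxon 8, Taxon 9}.
caudal autotomy: derived state '0' in Taxon 4, Taxon 7, and Taxon 8 only — synapomorphy for {Taxon 4, Taxon 7, Taxon 8}.
forked tongue: derived state '0' in Taxon 4 and Taxon 7 only — synapomorphy for {Taxon 4, Taxon 7}.
Most parsimonious ingroup topology: ((((Taxon 4,Taxon 7),Taxon 8),Taxon 9),Taxon 3).
The clade {Taxon 4, Taxon 7, Taxon 8, Taxon 9} is supported by stem photosynthetic: its derived state '1' occurs in exactly those taxa and in no other taxon (including the outgroup).

stem photosynthetic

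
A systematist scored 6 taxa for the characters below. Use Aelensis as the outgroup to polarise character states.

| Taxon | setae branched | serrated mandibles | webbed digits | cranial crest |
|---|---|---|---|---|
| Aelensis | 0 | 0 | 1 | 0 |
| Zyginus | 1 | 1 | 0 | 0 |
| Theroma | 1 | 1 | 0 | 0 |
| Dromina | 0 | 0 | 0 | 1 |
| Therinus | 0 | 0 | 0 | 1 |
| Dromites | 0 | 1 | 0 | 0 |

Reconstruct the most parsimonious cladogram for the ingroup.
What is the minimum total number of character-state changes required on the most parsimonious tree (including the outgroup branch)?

4

Character polarity is set by the outgroup: the derived state is whichever differs from the outgroup's state, so for webbed digits the derived state is '0', and for the remaining characters it is '1'.
setae branched (derived state '1') is shared by Theroma and Zyginus — a synapomorphy uniting that clade.
serrated mandibles (derived state '1') is shared by Dromites, Theroma, and Zyginus — a synapomorphy uniting that clade.
webbed digits (derived state '0') is shared by all ingroup taxa — unites the whole ingroup.
cranial crest: derived state '1' in Dromina and Therinus only — synapomorphy for {Dromina, Therinus}.
Most parsimonious ingroup topology: (((Zyginus,Theroma),Dromites),(Dromina,Therinus)).
Changes per character on this tree: setae branched: 1; serrated mandibles: 1; webbed digits: 1; cranial crest: 1.
Total = 4.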